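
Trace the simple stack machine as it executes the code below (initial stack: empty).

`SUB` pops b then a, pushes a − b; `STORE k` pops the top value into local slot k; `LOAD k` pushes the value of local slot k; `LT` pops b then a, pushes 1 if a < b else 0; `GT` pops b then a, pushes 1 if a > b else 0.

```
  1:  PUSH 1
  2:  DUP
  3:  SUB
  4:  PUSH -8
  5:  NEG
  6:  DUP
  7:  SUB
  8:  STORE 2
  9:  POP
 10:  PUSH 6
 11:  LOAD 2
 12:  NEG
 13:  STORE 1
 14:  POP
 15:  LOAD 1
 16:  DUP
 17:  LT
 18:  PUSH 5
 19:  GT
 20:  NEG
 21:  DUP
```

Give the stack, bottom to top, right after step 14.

PUSH 1   [1]
DUP      [1, 1]
SUB      [0]
PUSH -8  [0, -8]
NEG      [0, 8]
DUP      [0, 8, 8]
SUB      [0, 0]
STORE 2  [0]
POP      []
PUSH 6   [6]
LOAD 2   [6, 0]
NEG      [6, 0]
STORE 1  [6]
POP      []

[]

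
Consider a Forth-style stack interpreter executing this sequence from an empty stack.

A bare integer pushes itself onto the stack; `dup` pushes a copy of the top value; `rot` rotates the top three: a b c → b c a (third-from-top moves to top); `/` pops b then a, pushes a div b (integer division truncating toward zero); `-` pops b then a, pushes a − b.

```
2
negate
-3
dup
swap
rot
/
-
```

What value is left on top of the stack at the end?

2       2
negate  -2
-3      -2 -3
dup     -2 -3 -3
swap    -2 -3 -3
rot     -3 -3 -2
/       -3 1
-       -4

-4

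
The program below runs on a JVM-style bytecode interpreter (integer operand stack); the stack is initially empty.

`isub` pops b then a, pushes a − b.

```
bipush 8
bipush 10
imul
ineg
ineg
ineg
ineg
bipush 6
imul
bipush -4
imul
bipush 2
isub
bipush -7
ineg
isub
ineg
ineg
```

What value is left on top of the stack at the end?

bipush 8  : [8]
bipush 10 : [8, 10]
imul      : [80]
ineg      : [-80]
ineg      : [80]
ineg      : [-80]
ineg      : [80]
bipush 6  : [80, 6]
imul      : [480]
bipush -4 : [480, -4]
imul      : [-1920]
bipush 2  : [-1920, 2]
isub      : [-1922]
bipush -7 : [-1922, -7]
ineg      : [-1922, 7]
isub      : [-1929]
ineg      : [1929]
ineg      : [-1929]

-1929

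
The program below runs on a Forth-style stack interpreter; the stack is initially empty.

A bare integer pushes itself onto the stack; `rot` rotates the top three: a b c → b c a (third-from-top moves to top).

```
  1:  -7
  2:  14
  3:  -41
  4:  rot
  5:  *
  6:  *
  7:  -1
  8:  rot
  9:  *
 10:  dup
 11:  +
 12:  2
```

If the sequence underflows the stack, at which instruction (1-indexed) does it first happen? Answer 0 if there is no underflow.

-7  → -7
14  → -7 14
-41 → -7 14 -41
rot → 14 -41 -7
*   → 14 287
*   → 4018
-1  → 4018 -1
rot  — needs 3 operands, stack has 2 → underflow

8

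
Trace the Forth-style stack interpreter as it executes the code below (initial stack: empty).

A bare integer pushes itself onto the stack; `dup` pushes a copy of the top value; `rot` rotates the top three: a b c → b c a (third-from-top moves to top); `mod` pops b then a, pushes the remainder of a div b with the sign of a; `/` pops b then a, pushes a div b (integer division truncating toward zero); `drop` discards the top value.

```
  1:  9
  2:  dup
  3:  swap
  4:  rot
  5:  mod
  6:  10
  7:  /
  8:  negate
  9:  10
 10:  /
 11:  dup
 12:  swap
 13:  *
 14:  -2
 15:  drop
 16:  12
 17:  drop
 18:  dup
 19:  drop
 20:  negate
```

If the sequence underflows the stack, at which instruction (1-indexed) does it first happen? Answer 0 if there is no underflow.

4

9     9
dup   9 9
swap  9 9
rot  — needs 3 operands, stack has 2 → underflow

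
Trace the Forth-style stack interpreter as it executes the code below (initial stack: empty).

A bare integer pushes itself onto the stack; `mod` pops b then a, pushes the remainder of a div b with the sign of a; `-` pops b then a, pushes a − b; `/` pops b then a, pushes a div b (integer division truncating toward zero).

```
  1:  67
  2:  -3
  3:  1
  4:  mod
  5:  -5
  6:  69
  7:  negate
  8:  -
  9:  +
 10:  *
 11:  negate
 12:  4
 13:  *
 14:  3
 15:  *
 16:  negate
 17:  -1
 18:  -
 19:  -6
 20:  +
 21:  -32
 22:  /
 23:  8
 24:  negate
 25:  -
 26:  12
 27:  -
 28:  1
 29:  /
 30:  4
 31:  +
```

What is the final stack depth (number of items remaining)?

1

67      [67]
-3      [67, -3]
1       [67, -3, 1]
mod     [67, 0]
-5      [67, 0, -5]
69      [67, 0, -5, 69]
negate  [67, 0, -5, -69]
-       [67, 0, 64]
+       [67, 64]
*       [4288]
negate  [-4288]
4       [-4288, 4]
*       [-17152]
3       [-17152, 3]
*       [-51456]
negate  [51456]
-1      [51456, -1]
-       [51457]
-6      [51457, -6]
+       [51451]
-32     [51451, -32]
/       [-1607]
8       [-1607, 8]
negate  [-1607, -8]
-       [-1599]
12      [-1599, 12]
-       [-1611]
1       [-1611, 1]
/       [-1611]
4       [-1611, 4]
+       [-1607]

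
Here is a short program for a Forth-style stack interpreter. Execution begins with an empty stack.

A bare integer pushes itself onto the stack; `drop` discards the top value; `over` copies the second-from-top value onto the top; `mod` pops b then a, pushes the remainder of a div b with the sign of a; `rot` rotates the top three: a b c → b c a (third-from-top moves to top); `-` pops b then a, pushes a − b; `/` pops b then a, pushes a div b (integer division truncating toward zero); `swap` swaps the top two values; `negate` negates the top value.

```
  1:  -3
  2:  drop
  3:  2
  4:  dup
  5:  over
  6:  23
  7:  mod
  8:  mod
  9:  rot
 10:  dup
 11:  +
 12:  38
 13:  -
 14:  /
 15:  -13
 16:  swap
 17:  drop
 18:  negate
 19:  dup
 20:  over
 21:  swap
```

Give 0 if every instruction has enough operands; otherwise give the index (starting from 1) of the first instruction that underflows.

-3    -3
drop  (empty)
2     2
dup   2 2
over  2 2 2
23    2 2 2 23
mod   2 2 2
mod   2 0
rot  — needs 3 operands, stack has 2 → underflow

9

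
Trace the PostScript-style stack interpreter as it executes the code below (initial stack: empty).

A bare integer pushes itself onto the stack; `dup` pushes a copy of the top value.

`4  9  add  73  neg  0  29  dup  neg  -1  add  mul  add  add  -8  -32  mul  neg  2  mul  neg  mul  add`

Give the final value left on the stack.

-482803

4   → [4]
9   → [4, 9]
add → [13]
73  → [13, 73]
neg → [13, -73]
0   → [13, -73, 0]
29  → [13, -73, 0, 29]
dup → [13, -73, 0, 29, 29]
neg → [13, -73, 0, 29, -29]
-1  → [13, -73, 0, 29, -29, -1]
add → [13, -73, 0, 29, -30]
mul → [13, -73, 0, -870]
add → [13, -73, -870]
add → [13, -943]
-8  → [13, -943, -8]
-32 → [13, -943, -8, -32]
mul → [13, -943, 256]
neg → [13, -943, -256]
2   → [13, -943, -256, 2]
mul → [13, -943, -512]
neg → [13, -943, 512]
mul → [13, -482816]
add → [-482803]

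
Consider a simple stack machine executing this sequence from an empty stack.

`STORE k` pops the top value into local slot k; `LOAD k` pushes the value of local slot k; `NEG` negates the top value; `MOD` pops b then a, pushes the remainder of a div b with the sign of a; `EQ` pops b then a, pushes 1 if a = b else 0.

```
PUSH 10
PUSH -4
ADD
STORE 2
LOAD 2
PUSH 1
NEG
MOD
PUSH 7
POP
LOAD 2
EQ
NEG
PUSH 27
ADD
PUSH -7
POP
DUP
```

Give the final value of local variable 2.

6

PUSH 10 -> [10]
PUSH -4 -> [10, -4]
ADD     -> [6]
STORE 2 -> []
LOAD 2  -> [6]
PUSH 1  -> [6, 1]
NEG     -> [6, -1]
MOD     -> [0]
PUSH 7  -> [0, 7]
POP     -> [0]
LOAD 2  -> [0, 6]
EQ      -> [0]
NEG     -> [0]
PUSH 27 -> [0, 27]
ADD     -> [27]
PUSH -7 -> [27, -7]
POP     -> [27]
DUP     -> [27, 27]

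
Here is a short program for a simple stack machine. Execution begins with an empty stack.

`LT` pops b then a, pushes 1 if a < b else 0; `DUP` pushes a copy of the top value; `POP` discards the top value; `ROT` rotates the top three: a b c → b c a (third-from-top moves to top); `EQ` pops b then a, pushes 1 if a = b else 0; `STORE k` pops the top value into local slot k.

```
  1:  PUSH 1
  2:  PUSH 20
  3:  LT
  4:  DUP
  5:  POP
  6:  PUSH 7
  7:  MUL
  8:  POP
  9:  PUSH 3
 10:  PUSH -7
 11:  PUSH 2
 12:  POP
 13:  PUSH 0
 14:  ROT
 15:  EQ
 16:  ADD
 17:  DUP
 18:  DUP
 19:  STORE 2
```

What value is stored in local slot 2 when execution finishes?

-7

PUSH 1   1
PUSH 20  1 20
LT       1
DUP      1 1
POP      1
PUSH 7   1 7
MUL      7
POP      (empty)
PUSH 3   3
PUSH -7  3 -7
PUSH 2   3 -7 2
POP      3 -7
PUSH 0   3 -7 0
ROT      -7 0 3
EQ       -7 0
ADD      -7
DUP      -7 -7
DUP      -7 -7 -7
STORE 2  -7 -7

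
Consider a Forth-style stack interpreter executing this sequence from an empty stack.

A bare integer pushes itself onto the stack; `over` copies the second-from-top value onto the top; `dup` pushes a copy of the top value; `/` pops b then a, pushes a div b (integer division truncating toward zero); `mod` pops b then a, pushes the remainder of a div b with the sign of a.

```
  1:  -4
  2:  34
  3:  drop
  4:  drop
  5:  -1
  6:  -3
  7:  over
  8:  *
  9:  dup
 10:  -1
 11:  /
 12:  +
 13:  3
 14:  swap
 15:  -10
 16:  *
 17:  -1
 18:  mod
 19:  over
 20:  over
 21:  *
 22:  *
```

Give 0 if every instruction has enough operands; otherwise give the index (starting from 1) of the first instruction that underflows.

-4    -4
34    -4 34
drop  -4
drop  (empty)
-1    -1
-3    -1 -3
over  -1 -3 -1
*     -1 3
dup   -1 3 3
-1    -1 3 3 -1
/     -1 3 -3
+     -1 0
3     -1 0 3
swap  -1 3 0
-10   -1 3 0 -10
*     -1 3 0
-1    -1 3 0 -1
mod   -1 3 0
over  -1 3 0 3
over  -1 3 0 3 0
*     -1 3 0 0
*     -1 3 0

0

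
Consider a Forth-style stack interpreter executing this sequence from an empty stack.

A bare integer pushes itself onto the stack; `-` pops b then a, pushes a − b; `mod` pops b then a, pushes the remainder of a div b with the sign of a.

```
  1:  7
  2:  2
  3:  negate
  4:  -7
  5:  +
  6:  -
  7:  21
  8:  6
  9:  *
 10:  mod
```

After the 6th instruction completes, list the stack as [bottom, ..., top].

[16]

7      : 7
2      : 7 2
negate : 7 -2
-7     : 7 -2 -7
+      : 7 -9
-      : 16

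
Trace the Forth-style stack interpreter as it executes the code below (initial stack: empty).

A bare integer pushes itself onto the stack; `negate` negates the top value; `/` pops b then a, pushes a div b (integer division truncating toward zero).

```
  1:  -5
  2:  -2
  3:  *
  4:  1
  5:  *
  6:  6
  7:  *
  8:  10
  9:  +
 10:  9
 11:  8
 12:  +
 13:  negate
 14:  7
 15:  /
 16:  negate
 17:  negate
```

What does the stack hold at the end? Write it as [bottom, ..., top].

-5     : [-5]
-2     : [-5, -2]
*      : [10]
1      : [10, 1]
*      : [10]
6      : [10, 6]
*      : [60]
10     : [60, 10]
+      : [70]
9      : [70, 9]
8      : [70, 9, 8]
+      : [70, 17]
negate : [70, -17]
7      : [70, -17, 7]
/      : [70, -2]
negate : [70, 2]
negate : [70, -2]

[70, -2]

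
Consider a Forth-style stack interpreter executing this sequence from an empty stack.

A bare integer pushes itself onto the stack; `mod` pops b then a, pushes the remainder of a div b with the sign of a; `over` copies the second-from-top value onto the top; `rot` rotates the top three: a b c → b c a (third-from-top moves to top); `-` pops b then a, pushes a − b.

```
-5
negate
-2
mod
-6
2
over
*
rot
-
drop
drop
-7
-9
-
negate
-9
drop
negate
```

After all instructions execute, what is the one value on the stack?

2

-5     -> [-5]
negate -> [5]
-2     -> [5, -2]
mod    -> [1]
-6     -> [1, -6]
2      -> [1, -6, 2]
over   -> [1, -6, 2, -6]
*      -> [1, -6, -12]
rot    -> [-6, -12, 1]
-      -> [-6, -13]
drop   -> [-6]
drop   -> []
-7     -> [-7]
-9     -> [-7, -9]
-      -> [2]
negate -> [-2]
-9     -> [-2, -9]
drop   -> [-2]
negate -> [2]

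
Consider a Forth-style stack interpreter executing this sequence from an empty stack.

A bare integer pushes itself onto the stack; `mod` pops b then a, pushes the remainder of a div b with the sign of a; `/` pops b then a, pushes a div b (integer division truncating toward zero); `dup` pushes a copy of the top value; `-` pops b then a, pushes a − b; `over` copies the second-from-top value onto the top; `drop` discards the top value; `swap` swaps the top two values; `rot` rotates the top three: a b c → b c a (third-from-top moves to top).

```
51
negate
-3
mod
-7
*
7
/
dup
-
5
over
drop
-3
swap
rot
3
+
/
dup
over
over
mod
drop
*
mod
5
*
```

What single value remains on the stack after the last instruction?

0

51     -> [51]
negate -> [-51]
-3     -> [-51, -3]
mod    -> [0]
-7     -> [0, -7]
*      -> [0]
7      -> [0, 7]
/      -> [0]
dup    -> [0, 0]
-      -> [0]
5      -> [0, 5]
over   -> [0, 5, 0]
drop   -> [0, 5]
-3     -> [0, 5, -3]
swap   -> [0, -3, 5]
rot    -> [-3, 5, 0]
3      -> [-3, 5, 0, 3]
+      -> [-3, 5, 3]
/      -> [-3, 1]
dup    -> [-3, 1, 1]
over   -> [-3, 1, 1, 1]
over   -> [-3, 1, 1, 1, 1]
mod    -> [-3, 1, 1, 0]
drop   -> [-3, 1, 1]
*      -> [-3, 1]
mod    -> [0]
5      -> [0, 5]
*      -> [0]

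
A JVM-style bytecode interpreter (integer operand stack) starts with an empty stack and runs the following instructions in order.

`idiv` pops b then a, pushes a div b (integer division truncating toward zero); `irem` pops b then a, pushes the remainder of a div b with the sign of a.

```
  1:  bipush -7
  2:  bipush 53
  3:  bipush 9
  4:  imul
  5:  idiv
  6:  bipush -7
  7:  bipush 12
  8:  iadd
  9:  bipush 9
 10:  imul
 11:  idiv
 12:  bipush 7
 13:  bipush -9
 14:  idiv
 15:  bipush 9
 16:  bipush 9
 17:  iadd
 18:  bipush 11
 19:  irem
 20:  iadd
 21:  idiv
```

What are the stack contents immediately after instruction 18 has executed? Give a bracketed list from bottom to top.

[0, 0, 18, 11]

bipush -7 -> [-7]
bipush 53 -> [-7, 53]
bipush 9  -> [-7, 53, 9]
imul      -> [-7, 477]
idiv      -> [0]
bipush -7 -> [0, -7]
bipush 12 -> [0, -7, 12]
iadd      -> [0, 5]
bipush 9  -> [0, 5, 9]
imul      -> [0, 45]
idiv      -> [0]
bipush 7  -> [0, 7]
bipush -9 -> [0, 7, -9]
idiv      -> [0, 0]
bipush 9  -> [0, 0, 9]
bipush 9  -> [0, 0, 9, 9]
iadd      -> [0, 0, 18]
bipush 11 -> [0, 0, 18, 11]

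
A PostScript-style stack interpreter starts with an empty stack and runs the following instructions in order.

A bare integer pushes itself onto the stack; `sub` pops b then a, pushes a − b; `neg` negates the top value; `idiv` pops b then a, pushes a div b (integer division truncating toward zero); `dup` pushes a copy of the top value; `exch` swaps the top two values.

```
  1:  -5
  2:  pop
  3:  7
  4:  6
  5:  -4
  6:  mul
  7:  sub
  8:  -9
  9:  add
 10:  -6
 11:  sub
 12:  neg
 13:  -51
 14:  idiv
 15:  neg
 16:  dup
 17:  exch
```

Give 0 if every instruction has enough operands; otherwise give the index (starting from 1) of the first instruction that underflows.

-5   → [-5]
pop  → []
7    → [7]
6    → [7, 6]
-4   → [7, 6, -4]
mul  → [7, -24]
sub  → [31]
-9   → [31, -9]
add  → [22]
-6   → [22, -6]
sub  → [28]
neg  → [-28]
-51  → [-28, -51]
idiv → [0]
neg  → [0]
dup  → [0, 0]
exch → [0, 0]

0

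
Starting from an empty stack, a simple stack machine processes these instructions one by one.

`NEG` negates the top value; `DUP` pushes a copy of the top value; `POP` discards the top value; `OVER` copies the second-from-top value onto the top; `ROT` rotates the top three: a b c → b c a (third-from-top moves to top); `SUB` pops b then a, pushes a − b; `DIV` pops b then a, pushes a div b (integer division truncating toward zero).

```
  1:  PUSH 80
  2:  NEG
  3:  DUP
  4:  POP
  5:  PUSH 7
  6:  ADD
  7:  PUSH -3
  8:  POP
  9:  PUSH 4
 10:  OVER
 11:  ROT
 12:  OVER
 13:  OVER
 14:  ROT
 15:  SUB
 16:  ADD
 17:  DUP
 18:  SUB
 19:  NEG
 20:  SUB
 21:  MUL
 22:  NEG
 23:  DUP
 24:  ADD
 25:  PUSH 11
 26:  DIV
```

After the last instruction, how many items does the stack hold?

PUSH 80  [80]
NEG      [-80]
DUP      [-80, -80]
POP      [-80]
PUSH 7   [-80, 7]
ADD      [-73]
PUSH -3  [-73, -3]
POP      [-73]
PUSH 4   [-73, 4]
OVER     [-73, 4, -73]
ROT      [4, -73, -73]
OVER     [4, -73, -73, -73]
OVER     [4, -73, -73, -73, -73]
ROT      [4, -73, -73, -73, -73]
SUB      [4, -73, -73, 0]
ADD      [4, -73, -73]
DUP      [4, -73, -73, -73]
SUB      [4, -73, 0]
NEG      [4, -73, 0]
SUB      [4, -73]
MUL      [-292]
NEG      [292]
DUP      [292, 292]
ADD      [584]
PUSH 11  [584, 11]
DIV      [53]

1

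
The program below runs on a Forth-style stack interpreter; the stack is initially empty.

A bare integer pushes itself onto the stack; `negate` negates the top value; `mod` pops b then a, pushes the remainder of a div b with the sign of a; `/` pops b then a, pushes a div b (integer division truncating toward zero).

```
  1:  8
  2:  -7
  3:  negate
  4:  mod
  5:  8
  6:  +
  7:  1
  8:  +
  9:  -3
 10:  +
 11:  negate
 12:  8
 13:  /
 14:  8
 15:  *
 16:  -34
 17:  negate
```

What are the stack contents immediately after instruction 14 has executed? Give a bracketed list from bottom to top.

8      : 8
-7     : 8 -7
negate : 8 7
mod    : 1
8      : 1 8
+      : 9
1      : 9 1
+      : 10
-3     : 10 -3
+      : 7
negate : -7
8      : -7 8
/      : 0
8      : 0 8

[0, 8]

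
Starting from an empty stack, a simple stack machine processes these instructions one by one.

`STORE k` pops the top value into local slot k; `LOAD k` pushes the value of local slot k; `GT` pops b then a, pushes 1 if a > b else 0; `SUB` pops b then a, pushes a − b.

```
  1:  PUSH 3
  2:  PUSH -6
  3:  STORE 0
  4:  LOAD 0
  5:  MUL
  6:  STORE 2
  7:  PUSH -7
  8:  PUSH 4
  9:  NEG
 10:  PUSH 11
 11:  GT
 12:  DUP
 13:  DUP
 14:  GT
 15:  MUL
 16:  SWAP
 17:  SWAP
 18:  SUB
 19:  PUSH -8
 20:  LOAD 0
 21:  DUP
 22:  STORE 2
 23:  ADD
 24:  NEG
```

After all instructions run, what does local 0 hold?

-6

PUSH 3   [3]
PUSH -6  [3, -6]
STORE 0  [3]
LOAD 0   [3, -6]
MUL      [-18]
STORE 2  []
PUSH -7  [-7]
PUSH 4   [-7, 4]
NEG      [-7, -4]
PUSH 11  [-7, -4, 11]
GT       [-7, 0]
DUP      [-7, 0, 0]
DUP      [-7, 0, 0, 0]
GT       [-7, 0, 0]
MUL      [-7, 0]
SWAP     [0, -7]
SWAP     [-7, 0]
SUB      [-7]
PUSH -8  [-7, -8]
LOAD 0   [-7, -8, -6]
DUP      [-7, -8, -6, -6]
STORE 2  [-7, -8, -6]
ADD      [-7, -14]
NEG      [-7, 14]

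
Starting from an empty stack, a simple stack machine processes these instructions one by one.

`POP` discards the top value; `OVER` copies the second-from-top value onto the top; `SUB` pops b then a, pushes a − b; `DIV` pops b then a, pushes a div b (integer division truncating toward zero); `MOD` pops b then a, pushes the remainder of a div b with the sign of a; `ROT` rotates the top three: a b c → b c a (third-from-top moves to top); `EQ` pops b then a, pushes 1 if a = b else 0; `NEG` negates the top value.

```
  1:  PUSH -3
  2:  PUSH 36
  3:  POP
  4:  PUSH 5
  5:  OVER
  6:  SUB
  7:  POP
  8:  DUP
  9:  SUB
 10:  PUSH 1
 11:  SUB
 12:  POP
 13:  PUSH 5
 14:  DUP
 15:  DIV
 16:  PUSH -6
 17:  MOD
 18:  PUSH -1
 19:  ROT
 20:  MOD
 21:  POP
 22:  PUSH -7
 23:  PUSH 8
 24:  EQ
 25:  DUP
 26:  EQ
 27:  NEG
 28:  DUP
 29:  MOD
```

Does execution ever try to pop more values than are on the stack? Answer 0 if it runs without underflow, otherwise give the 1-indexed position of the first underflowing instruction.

PUSH -3 → -3
PUSH 36 → -3 36
POP     → -3
PUSH 5  → -3 5
OVER    → -3 5 -3
SUB     → -3 8
POP     → -3
DUP     → -3 -3
SUB     → 0
PUSH 1  → 0 1
SUB     → -1
POP     → (empty)
PUSH 5  → 5
DUP     → 5 5
DIV     → 1
PUSH -6 → 1 -6
MOD     → 1
PUSH -1 → 1 -1
ROT  — needs 3 operands, stack has 2 → underflow

19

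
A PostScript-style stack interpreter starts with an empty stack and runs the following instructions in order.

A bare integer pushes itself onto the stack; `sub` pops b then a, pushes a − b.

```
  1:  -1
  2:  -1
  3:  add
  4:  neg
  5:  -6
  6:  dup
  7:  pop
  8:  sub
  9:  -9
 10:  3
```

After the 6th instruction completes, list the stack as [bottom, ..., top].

-1  : [-1]
-1  : [-1, -1]
add : [-2]
neg : [2]
-6  : [2, -6]
dup : [2, -6, -6]

[2, -6, -6]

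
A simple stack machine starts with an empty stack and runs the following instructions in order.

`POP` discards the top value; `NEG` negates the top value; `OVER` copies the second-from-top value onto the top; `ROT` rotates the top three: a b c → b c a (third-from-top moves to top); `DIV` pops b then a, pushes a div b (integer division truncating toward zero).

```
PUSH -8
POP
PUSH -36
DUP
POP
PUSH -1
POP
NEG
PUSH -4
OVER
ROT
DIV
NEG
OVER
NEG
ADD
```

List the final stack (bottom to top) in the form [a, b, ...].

[-4, 3]

PUSH -8  → -8
POP      → (empty)
PUSH -36 → -36
DUP      → -36 -36
POP      → -36
PUSH -1  → -36 -1
POP      → -36
NEG      → 36
PUSH -4  → 36 -4
OVER     → 36 -4 36
ROT      → -4 36 36
DIV      → -4 1
NEG      → -4 -1
OVER     → -4 -1 -4
NEG      → -4 -1 4
ADD      → -4 3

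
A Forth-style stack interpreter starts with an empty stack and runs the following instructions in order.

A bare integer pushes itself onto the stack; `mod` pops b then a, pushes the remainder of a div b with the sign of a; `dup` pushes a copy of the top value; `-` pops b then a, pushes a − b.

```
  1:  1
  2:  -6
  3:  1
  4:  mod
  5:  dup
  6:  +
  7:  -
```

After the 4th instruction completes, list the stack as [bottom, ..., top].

[1, 0]

1    1
-6   1 -6
1    1 -6 1
mod  1 0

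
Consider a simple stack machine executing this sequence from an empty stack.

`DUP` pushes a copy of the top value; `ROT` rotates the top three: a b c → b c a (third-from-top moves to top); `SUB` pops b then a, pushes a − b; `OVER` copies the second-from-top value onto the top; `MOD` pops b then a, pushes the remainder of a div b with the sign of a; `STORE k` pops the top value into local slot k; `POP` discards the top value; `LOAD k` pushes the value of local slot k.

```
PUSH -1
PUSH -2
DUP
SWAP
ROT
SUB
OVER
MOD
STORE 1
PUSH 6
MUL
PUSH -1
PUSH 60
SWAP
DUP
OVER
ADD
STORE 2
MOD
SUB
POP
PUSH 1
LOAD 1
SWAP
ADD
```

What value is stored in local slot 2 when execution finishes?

-2

PUSH -1 -> -1
PUSH -2 -> -1 -2
DUP     -> -1 -2 -2
SWAP    -> -1 -2 -2
ROT     -> -2 -2 -1
SUB     -> -2 -1
OVER    -> -2 -1 -2
MOD     -> -2 -1
STORE 1 -> -2
PUSH 6  -> -2 6
MUL     -> -12
PUSH -1 -> -12 -1
PUSH 60 -> -12 -1 60
SWAP    -> -12 60 -1
DUP     -> -12 60 -1 -1
OVER    -> -12 60 -1 -1 -1
ADD     -> -12 60 -1 -2
STORE 2 -> -12 60 -1
MOD     -> -12 0
SUB     -> -12
POP     -> (empty)
PUSH 1  -> 1
LOAD 1  -> 1 -1
SWAP    -> -1 1
ADD     -> 0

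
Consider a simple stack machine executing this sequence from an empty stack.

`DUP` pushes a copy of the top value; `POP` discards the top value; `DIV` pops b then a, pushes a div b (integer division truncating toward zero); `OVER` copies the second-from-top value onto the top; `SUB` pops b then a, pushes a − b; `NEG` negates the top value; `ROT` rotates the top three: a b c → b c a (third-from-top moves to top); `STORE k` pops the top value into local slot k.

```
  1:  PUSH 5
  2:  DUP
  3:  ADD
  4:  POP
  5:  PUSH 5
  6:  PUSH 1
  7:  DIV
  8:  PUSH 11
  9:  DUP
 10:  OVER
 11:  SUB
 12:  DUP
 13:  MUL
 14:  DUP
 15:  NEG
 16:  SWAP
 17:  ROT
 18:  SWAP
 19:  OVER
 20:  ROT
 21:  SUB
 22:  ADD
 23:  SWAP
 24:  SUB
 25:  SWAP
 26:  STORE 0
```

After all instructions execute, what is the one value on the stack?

PUSH 5  → 5
DUP     → 5 5
ADD     → 10
POP     → (empty)
PUSH 5  → 5
PUSH 1  → 5 1
DIV     → 5
PUSH 11 → 5 11
DUP     → 5 11 11
OVER    → 5 11 11 11
SUB     → 5 11 0
DUP     → 5 11 0 0
MUL     → 5 11 0
DUP     → 5 11 0 0
NEG     → 5 11 0 0
SWAP    → 5 11 0 0
ROT     → 5 0 0 11
SWAP    → 5 0 11 0
OVER    → 5 0 11 0 11
ROT     → 5 0 0 11 11
SUB     → 5 0 0 0
ADD     → 5 0 0
SWAP    → 5 0 0
SUB     → 5 0
SWAP    → 0 5
STORE 0 → 0

0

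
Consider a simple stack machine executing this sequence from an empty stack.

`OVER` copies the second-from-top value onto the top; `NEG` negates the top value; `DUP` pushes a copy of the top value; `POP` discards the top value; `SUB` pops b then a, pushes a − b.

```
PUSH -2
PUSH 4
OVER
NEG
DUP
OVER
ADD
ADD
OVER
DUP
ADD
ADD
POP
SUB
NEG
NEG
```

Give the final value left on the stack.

PUSH -2 : [-2]
PUSH 4  : [-2, 4]
OVER    : [-2, 4, -2]
NEG     : [-2, 4, 2]
DUP     : [-2, 4, 2, 2]
OVER    : [-2, 4, 2, 2, 2]
ADD     : [-2, 4, 2, 4]
ADD     : [-2, 4, 6]
OVER    : [-2, 4, 6, 4]
DUP     : [-2, 4, 6, 4, 4]
ADD     : [-2, 4, 6, 8]
ADD     : [-2, 4, 14]
POP     : [-2, 4]
SUB     : [-6]
NEG     : [6]
NEG     : [-6]

-6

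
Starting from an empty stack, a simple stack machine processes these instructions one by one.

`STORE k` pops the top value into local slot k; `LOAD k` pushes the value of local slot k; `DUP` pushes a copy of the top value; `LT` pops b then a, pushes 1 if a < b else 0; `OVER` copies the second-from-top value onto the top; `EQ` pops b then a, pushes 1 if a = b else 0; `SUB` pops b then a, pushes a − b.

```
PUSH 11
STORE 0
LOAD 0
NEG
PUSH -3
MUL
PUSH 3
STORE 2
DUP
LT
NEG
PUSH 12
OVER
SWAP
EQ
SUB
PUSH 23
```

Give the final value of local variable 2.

3

PUSH 11 : [11]
STORE 0 : []
LOAD 0  : [11]
NEG     : [-11]
PUSH -3 : [-11, -3]
MUL     : [33]
PUSH 3  : [33, 3]
STORE 2 : [33]
DUP     : [33, 33]
LT      : [0]
NEG     : [0]
PUSH 12 : [0, 12]
OVER    : [0, 12, 0]
SWAP    : [0, 0, 12]
EQ      : [0, 0]
SUB     : [0]
PUSH 23 : [0, 23]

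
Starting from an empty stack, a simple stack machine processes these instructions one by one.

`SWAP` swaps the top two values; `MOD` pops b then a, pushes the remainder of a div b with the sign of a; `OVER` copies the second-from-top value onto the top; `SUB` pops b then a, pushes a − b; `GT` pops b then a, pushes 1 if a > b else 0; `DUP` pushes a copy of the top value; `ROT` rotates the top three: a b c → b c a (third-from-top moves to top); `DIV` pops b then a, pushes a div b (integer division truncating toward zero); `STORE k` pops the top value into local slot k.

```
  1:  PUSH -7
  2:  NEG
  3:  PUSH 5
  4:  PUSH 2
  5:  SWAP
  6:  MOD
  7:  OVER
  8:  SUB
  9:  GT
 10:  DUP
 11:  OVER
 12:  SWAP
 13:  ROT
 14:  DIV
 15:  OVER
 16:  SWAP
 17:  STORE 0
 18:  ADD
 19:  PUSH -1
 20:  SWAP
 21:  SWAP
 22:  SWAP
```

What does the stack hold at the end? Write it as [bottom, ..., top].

PUSH -7 -> -7
NEG     -> 7
PUSH 5  -> 7 5
PUSH 2  -> 7 5 2
SWAP    -> 7 2 5
MOD     -> 7 2
OVER    -> 7 2 7
SUB     -> 7 -5
GT      -> 1
DUP     -> 1 1
OVER    -> 1 1 1
SWAP    -> 1 1 1
ROT     -> 1 1 1
DIV     -> 1 1
OVER    -> 1 1 1
SWAP    -> 1 1 1
STORE 0 -> 1 1
ADD     -> 2
PUSH -1 -> 2 -1
SWAP    -> -1 2
SWAP    -> 2 -1
SWAP    -> -1 2

[-1, 2]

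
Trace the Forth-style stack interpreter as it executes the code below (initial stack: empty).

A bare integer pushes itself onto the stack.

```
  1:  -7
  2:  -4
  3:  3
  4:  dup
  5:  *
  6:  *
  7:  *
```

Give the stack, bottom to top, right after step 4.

-7  → [-7]
-4  → [-7, -4]
3   → [-7, -4, 3]
dup → [-7, -4, 3, 3]

[-7, -4, 3, 3]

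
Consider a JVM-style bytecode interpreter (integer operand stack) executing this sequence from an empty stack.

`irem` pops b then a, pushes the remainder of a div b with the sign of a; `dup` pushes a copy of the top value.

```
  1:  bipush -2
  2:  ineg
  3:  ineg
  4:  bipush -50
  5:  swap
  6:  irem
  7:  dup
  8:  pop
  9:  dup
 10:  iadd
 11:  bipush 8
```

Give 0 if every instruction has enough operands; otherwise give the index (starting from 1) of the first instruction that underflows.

0

bipush -2  -> -2
ineg       -> 2
ineg       -> -2
bipush -50 -> -2 -50
swap       -> -50 -2
irem       -> 0
dup        -> 0 0
pop        -> 0
dup        -> 0 0
iadd       -> 0
bipush 8   -> 0 8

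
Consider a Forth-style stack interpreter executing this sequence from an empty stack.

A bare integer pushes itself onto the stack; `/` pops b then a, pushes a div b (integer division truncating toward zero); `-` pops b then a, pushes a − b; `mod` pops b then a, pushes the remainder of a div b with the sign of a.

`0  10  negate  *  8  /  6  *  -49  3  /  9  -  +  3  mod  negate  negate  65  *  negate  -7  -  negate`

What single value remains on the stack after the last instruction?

-72

0      : [0]
10     : [0, 10]
negate : [0, -10]
*      : [0]
8      : [0, 8]
/      : [0]
6      : [0, 6]
*      : [0]
-49    : [0, -49]
3      : [0, -49, 3]
/      : [0, -16]
9      : [0, -16, 9]
-      : [0, -25]
+      : [-25]
3      : [-25, 3]
mod    : [-1]
negate : [1]
negate : [-1]
65     : [-1, 65]
*      : [-65]
negate : [65]
-7     : [65, -7]
-      : [72]
negate : [-72]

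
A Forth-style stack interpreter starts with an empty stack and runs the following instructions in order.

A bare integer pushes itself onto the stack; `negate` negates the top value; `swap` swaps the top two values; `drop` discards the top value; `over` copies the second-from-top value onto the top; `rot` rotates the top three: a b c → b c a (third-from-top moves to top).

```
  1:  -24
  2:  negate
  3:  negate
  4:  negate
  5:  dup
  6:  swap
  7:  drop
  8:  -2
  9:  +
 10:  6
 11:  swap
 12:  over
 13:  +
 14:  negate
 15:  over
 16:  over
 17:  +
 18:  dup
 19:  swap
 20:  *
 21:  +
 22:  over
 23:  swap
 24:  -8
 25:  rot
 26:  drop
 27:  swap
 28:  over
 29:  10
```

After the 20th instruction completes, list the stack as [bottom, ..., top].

[6, -28, 484]

-24    → -24
negate → 24
negate → -24
negate → 24
dup    → 24 24
swap   → 24 24
drop   → 24
-2     → 24 -2
+      → 22
6      → 22 6
swap   → 6 22
over   → 6 22 6
+      → 6 28
negate → 6 -28
over   → 6 -28 6
over   → 6 -28 6 -28
+      → 6 -28 -22
dup    → 6 -28 -22 -22
swap   → 6 -28 -22 -22
*      → 6 -28 484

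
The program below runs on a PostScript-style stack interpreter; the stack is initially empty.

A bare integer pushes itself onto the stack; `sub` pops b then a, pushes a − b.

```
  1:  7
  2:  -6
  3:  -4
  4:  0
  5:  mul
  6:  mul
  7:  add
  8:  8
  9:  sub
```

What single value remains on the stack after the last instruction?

7   : 7
-6  : 7 -6
-4  : 7 -6 -4
0   : 7 -6 -4 0
mul : 7 -6 0
mul : 7 0
add : 7
8   : 7 8
sub : -1

-1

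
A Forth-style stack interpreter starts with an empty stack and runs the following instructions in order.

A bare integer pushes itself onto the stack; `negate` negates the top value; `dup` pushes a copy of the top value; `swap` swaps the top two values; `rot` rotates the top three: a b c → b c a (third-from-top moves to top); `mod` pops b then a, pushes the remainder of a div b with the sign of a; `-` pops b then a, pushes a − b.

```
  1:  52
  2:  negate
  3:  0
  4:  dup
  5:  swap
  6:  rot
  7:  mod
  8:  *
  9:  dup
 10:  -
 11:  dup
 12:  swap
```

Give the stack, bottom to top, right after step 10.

[0]

52     : [52]
negate : [-52]
0      : [-52, 0]
dup    : [-52, 0, 0]
swap   : [-52, 0, 0]
rot    : [0, 0, -52]
mod    : [0, 0]
*      : [0]
dup    : [0, 0]
-      : [0]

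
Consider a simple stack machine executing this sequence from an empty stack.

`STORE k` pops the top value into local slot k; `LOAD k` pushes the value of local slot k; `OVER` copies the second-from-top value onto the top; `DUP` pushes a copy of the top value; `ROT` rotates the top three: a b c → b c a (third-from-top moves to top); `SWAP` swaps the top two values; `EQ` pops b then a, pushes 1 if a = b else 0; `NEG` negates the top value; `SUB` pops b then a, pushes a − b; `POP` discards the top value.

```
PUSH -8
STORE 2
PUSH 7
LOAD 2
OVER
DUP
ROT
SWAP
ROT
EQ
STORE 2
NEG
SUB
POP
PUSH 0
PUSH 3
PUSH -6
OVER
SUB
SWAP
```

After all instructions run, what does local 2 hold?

1

PUSH -8 → -8
STORE 2 → (empty)
PUSH 7  → 7
LOAD 2  → 7 -8
OVER    → 7 -8 7
DUP     → 7 -8 7 7
ROT     → 7 7 7 -8
SWAP    → 7 7 -8 7
ROT     → 7 -8 7 7
EQ      → 7 -8 1
STORE 2 → 7 -8
NEG     → 7 8
SUB     → -1
POP     → (empty)
PUSH 0  → 0
PUSH 3  → 0 3
PUSH -6 → 0 3 -6
OVER    → 0 3 -6 3
SUB     → 0 3 -9
SWAP    → 0 -9 3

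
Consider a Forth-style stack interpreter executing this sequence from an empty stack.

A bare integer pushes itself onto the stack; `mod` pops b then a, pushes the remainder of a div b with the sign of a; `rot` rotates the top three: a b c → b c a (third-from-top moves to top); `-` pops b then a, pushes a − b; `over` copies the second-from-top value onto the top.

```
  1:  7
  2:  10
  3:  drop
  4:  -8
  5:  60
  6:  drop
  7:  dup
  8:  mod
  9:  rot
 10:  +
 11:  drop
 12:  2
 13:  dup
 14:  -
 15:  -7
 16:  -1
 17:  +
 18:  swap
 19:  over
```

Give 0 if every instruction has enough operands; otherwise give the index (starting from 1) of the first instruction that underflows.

7    : [7]
10   : [7, 10]
drop : [7]
-8   : [7, -8]
60   : [7, -8, 60]
drop : [7, -8]
dup  : [7, -8, -8]
mod  : [7, 0]
rot  — needs 3 operands, stack has 2 → underflow

9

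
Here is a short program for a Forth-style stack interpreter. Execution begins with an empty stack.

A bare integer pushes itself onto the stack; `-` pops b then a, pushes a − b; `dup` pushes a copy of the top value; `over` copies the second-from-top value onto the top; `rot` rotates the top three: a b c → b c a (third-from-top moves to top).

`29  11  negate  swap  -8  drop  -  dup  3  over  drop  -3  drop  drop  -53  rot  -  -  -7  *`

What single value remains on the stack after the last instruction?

29      29
11      29 11
negate  29 -11
swap    -11 29
-8      -11 29 -8
drop    -11 29
-       -40
dup     -40 -40
3       -40 -40 3
over    -40 -40 3 -40
drop    -40 -40 3
-3      -40 -40 3 -3
drop    -40 -40 3
drop    -40 -40
-53     -40 -40 -53
rot     -40 -53 -40
-       -40 -13
-       -27
-7      -27 -7
*       189

189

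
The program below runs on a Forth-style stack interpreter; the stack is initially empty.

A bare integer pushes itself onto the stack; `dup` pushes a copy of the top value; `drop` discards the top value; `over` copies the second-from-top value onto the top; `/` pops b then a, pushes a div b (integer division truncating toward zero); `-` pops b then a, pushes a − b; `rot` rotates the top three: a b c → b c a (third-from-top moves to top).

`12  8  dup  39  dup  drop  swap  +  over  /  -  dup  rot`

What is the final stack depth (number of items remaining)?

12    [12]
8     [12, 8]
dup   [12, 8, 8]
39    [12, 8, 8, 39]
dup   [12, 8, 8, 39, 39]
drop  [12, 8, 8, 39]
swap  [12, 8, 39, 8]
+     [12, 8, 47]
over  [12, 8, 47, 8]
/     [12, 8, 5]
-     [12, 3]
dup   [12, 3, 3]
rot   [3, 3, 12]

3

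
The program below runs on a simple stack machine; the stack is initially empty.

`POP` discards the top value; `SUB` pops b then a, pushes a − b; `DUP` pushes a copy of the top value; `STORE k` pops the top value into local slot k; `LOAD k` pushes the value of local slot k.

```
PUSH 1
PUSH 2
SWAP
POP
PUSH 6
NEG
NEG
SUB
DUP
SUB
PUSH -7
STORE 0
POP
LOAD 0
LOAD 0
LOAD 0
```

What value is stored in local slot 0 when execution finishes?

-7

PUSH 1  -> 1
PUSH 2  -> 1 2
SWAP    -> 2 1
POP     -> 2
PUSH 6  -> 2 6
NEG     -> 2 -6
NEG     -> 2 6
SUB     -> -4
DUP     -> -4 -4
SUB     -> 0
PUSH -7 -> 0 -7
STORE 0 -> 0
POP     -> (empty)
LOAD 0  -> -7
LOAD 0  -> -7 -7
LOAD 0  -> -7 -7 -7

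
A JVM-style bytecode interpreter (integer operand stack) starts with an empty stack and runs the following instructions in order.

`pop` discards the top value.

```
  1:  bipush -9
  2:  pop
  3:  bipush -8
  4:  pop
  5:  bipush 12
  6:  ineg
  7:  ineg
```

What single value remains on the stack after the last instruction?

12

bipush -9  -9
pop        (empty)
bipush -8  -8
pop        (empty)
bipush 12  12
ineg       -12
ineg       12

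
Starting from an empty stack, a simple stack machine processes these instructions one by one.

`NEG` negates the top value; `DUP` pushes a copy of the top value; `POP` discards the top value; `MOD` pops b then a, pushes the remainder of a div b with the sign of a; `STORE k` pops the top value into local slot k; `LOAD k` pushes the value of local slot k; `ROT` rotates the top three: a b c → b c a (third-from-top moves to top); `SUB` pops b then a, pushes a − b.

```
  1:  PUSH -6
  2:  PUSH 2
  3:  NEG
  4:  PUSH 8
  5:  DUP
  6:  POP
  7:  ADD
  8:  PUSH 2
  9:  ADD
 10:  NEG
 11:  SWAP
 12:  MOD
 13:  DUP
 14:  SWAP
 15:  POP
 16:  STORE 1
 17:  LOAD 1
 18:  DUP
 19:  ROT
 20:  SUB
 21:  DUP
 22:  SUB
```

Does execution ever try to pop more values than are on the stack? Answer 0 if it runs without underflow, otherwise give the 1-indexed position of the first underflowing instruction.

PUSH -6 : -6
PUSH 2  : -6 2
NEG     : -6 -2
PUSH 8  : -6 -2 8
DUP     : -6 -2 8 8
POP     : -6 -2 8
ADD     : -6 6
PUSH 2  : -6 6 2
ADD     : -6 8
NEG     : -6 -8
SWAP    : -8 -6
MOD     : -2
DUP     : -2 -2
SWAP    : -2 -2
POP     : -2
STORE 1 : (empty)
LOAD 1  : -2
DUP     : -2 -2
ROT  — needs 3 operands, stack has 2 → underflow

19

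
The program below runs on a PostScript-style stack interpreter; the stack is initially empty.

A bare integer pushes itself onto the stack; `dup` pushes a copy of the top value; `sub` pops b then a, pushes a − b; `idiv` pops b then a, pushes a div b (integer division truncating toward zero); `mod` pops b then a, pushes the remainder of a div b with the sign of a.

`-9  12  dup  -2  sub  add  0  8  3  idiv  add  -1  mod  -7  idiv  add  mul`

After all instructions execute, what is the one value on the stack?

-234

-9   -> [-9]
12   -> [-9, 12]
dup  -> [-9, 12, 12]
-2   -> [-9, 12, 12, -2]
sub  -> [-9, 12, 14]
add  -> [-9, 26]
0    -> [-9, 26, 0]
8    -> [-9, 26, 0, 8]
3    -> [-9, 26, 0, 8, 3]
idiv -> [-9, 26, 0, 2]
add  -> [-9, 26, 2]
-1   -> [-9, 26, 2, -1]
mod  -> [-9, 26, 0]
-7   -> [-9, 26, 0, -7]
idiv -> [-9, 26, 0]
add  -> [-9, 26]
mul  -> [-234]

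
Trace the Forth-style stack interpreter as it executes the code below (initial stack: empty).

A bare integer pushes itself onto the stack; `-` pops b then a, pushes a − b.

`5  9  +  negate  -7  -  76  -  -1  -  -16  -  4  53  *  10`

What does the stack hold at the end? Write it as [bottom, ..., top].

[-66, 212, 10]

5      : [5]
9      : [5, 9]
+      : [14]
negate : [-14]
-7     : [-14, -7]
-      : [-7]
76     : [-7, 76]
-      : [-83]
-1     : [-83, -1]
-      : [-82]
-16    : [-82, -16]
-      : [-66]
4      : [-66, 4]
53     : [-66, 4, 53]
*      : [-66, 212]
10     : [-66, 212, 10]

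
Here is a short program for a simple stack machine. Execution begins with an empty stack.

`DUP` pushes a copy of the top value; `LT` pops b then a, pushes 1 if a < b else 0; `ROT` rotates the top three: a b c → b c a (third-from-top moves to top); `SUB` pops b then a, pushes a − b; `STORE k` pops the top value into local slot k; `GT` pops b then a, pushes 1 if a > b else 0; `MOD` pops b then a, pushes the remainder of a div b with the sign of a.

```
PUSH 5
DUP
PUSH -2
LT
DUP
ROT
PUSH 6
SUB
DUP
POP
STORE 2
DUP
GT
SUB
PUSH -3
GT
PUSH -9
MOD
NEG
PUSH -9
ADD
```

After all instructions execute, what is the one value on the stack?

-10

PUSH 5  → 5
DUP     → 5 5
PUSH -2 → 5 5 -2
LT      → 5 0
DUP     → 5 0 0
ROT     → 0 0 5
PUSH 6  → 0 0 5 6
SUB     → 0 0 -1
DUP     → 0 0 -1 -1
POP     → 0 0 -1
STORE 2 → 0 0
DUP     → 0 0 0
GT      → 0 0
SUB     → 0
PUSH -3 → 0 -3
GT      → 1
PUSH -9 → 1 -9
MOD     → 1
NEG     → -1
PUSH -9 → -1 -9
ADD     → -10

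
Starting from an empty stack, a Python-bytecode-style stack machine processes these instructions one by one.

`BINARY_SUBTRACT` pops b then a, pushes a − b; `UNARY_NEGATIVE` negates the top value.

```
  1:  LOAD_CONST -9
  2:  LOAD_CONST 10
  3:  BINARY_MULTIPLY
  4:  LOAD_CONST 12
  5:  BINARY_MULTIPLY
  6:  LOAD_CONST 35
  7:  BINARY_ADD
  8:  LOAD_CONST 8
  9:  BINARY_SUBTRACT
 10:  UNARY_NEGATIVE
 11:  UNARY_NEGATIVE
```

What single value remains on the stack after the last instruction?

LOAD_CONST -9    -9
LOAD_CONST 10    -9 10
BINARY_MULTIPLY  -90
LOAD_CONST 12    -90 12
BINARY_MULTIPLY  -1080
LOAD_CONST 35    -1080 35
BINARY_ADD       -1045
LOAD_CONST 8     -1045 8
BINARY_SUBTRACT  -1053
UNARY_NEGATIVE   1053
UNARY_NEGATIVE   -1053

-1053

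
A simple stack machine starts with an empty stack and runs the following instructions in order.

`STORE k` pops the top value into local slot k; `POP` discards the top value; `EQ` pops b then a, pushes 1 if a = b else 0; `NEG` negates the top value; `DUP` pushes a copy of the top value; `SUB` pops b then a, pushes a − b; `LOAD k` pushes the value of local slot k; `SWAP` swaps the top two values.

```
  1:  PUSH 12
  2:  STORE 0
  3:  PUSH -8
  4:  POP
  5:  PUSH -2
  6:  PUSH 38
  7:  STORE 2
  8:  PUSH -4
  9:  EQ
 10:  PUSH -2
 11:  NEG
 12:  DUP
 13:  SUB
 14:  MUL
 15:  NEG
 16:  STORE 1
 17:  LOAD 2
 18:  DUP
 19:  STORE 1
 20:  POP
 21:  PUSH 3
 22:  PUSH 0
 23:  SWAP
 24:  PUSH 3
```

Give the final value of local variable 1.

38

PUSH 12  12
STORE 0  (empty)
PUSH -8  -8
POP      (empty)
PUSH -2  -2
PUSH 38  -2 38
STORE 2  -2
PUSH -4  -2 -4
EQ       0
PUSH -2  0 -2
NEG      0 2
DUP      0 2 2
SUB      0 0
MUL      0
NEG      0
STORE 1  (empty)
LOAD 2   38
DUP      38 38
STORE 1  38
POP      (empty)
PUSH 3   3
PUSH 0   3 0
SWAP     0 3
PUSH 3   0 3 3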